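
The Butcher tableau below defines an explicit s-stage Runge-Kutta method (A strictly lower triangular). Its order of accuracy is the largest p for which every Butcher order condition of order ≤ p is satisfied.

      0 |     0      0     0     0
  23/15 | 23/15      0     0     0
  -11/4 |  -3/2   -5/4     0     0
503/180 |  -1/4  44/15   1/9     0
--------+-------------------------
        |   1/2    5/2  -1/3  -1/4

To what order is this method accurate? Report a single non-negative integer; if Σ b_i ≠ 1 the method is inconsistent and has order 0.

0

b = (1/2, 5/2, -1/3, -1/4)
c = (0, 23/15, -11/4, 503/180)
Ac = (0, 0, -23/12, 3773/900)
Σ b_i: 1/2·1 + 5/2·1 + (-1/3)·1 + (-1/4)·1 = 29/12 ≠ 1 ⇒ order 0.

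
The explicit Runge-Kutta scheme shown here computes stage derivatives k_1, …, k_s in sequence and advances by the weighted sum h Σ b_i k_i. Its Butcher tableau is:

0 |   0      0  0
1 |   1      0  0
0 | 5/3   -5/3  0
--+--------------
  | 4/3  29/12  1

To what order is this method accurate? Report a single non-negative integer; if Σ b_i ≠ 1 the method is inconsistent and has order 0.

b = (4/3, 29/12, 1)
c = (0, 1, 0)
Ac = (0, 0, -5/3)
Σ b_i: 4/3·1 + 29/12·1 + 1·1 = 19/4 ≠ 1 ⇒ order 0.

0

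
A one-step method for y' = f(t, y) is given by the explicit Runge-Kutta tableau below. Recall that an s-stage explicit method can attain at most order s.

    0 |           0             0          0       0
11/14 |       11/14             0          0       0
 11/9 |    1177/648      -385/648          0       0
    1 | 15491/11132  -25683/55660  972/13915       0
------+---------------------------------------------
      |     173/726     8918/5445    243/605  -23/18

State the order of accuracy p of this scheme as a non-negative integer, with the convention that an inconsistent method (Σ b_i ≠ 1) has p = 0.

b = (173/726, 8918/5445, 243/605, -23/18)
c = (0, 11/14, 11/9, 1)
Ac = (0, 0, -605/1296, -51/184)
Σ b_i: 173/726·1 + 8918/5445·1 + 243/605·1 + (-23/18)·1 = 1 ✓
b·c: 8918/5445·11/14 + 243/605·11/9 + (-23/18)·1 = 1/2 ✓
b·c²: 8918/5445·121/196 + 243/605·121/81 + (-23/18)·1 = 1/3 ✓
b·Ac: 243/605·(-605/1296) + (-23/18)·(-51/184) = 1/6 ✓
b·c³: 8918/5445·1331/2744 + 243/605·1331/729 + (-23/18)·1 = 1/4 ✓
b·(c∘Ac): 243/605·(-6655/11664) + (-23/18)·(-51/184) = 1/8 ✓
b·Ac²: 243/605·(-6655/18144) + (-23/18)·(-465/2576) = 1/12 ✓
b·A²c: (-23/18)·(-3/92) = 1/24 ✓; 4 stages ⇒ order 4.

4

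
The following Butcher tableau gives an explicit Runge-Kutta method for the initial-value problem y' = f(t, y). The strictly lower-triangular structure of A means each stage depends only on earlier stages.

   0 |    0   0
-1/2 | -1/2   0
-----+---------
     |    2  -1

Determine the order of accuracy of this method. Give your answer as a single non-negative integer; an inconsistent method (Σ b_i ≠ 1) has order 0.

2

b = (2, -1)
c = (0, -1/2)
Σ b_i: 2·1 + (-1)·1 = 1 ✓
b·c: (-1)·(-1/2) = 1/2 ✓; 2 stages ⇒ order 2.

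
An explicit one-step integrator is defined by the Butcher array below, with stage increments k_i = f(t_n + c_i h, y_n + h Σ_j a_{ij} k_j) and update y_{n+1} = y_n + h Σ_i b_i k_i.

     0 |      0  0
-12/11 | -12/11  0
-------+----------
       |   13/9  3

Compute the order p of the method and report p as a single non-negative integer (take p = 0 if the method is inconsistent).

b = (13/9, 3)
c = (0, -12/11)
Σ b_i: 13/9·1 + 3·1 = 40/9 ≠ 1 ⇒ order 0.

0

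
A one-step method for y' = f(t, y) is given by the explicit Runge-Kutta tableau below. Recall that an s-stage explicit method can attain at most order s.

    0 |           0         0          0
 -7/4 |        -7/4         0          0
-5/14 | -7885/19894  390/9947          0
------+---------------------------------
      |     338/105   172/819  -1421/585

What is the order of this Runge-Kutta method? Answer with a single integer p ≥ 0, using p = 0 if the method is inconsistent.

3

b = (338/105, 172/819, -1421/585)
c = (0, -7/4, -5/14)
Ac = (0, 0, -195/2842)
Σ b_i: 338/105·1 + 172/819·1 + (-1421/585)·1 = 1 ✓
b·c: 172/819·(-7/4) + (-1421/585)·(-5/14) = 1/2 ✓
b·c²: 172/819·49/16 + (-1421/585)·25/196 = 1/3 ✓
b·Ac: (-1421/585)·(-195/2842) = 1/6 ✓; 3 stages ⇒ order 3.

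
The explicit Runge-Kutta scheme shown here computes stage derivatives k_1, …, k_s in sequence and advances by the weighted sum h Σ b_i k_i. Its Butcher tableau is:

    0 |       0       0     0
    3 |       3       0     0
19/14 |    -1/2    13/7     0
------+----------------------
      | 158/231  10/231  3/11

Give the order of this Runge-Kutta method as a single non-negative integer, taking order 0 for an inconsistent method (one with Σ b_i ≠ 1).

b = (158/231, 10/231, 3/11)
c = (0, 3, 19/14)
Ac = (0, 0, 39/7)
Σ b_i: 158/231·1 + 10/231·1 + 3/11·1 = 1 ✓
b·c: 10/231·3 + 3/11·19/14 = 1/2 ✓
b·c²: 10/231·9 + 3/11·361/196 = 1923/2156 ≠ 1/3 ⇒ order 2.
b·Ac: 3/11·39/7 = 117/77 ≠ 1/6

2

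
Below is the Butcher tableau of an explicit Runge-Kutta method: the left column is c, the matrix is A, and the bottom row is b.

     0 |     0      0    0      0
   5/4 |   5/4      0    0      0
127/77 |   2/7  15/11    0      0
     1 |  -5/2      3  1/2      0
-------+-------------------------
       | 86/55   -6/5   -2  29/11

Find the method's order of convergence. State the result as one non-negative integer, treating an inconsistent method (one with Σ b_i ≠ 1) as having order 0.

1

b = (86/55, -6/5, -2, 29/11)
c = (0, 5/4, 127/77, 1)
Ac = (0, 0, 75/44, 1409/308)
Σ b_i: 86/55·1 + (-6/5)·1 + (-2)·1 + 29/11·1 = 1 ✓
b·c: (-6/5)·5/4 + (-2)·127/77 + 29/11·1 = -333/154 ≠ 1/2 ⇒ order 1.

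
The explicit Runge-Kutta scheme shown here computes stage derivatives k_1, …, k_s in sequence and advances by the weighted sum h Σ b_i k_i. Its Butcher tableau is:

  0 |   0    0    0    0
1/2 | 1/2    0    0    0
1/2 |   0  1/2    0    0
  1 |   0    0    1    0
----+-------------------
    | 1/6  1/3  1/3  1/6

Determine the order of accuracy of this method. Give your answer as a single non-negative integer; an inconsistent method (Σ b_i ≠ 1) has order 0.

b = (1/6, 1/3, 1/3, 1/6)
c = (0, 1/2, 1/2, 1)
Ac = (0, 0, 1/4, 1/2)
Σ b_i: 1/6·1 + 1/3·1 + 1/3·1 + 1/6·1 = 1 ✓
b·c: 1/3·1/2 + 1/3·1/2 + 1/6·1 = 1/2 ✓
b·c²: 1/3·1/4 + 1/3·1/4 + 1/6·1 = 1/3 ✓
b·Ac: 1/3·1/4 + 1/6·1/2 = 1/6 ✓
b·c³: 1/3·1/8 + 1/3·1/8 + 1/6·1 = 1/4 ✓
b·(c∘Ac): 1/3·1/8 + 1/6·1/2 = 1/8 ✓
b·Ac²: 1/3·1/8 + 1/6·1/4 = 1/12 ✓
b·A²c: 1/6·1/4 = 1/24 ✓; 4 stages ⇒ order 4.

4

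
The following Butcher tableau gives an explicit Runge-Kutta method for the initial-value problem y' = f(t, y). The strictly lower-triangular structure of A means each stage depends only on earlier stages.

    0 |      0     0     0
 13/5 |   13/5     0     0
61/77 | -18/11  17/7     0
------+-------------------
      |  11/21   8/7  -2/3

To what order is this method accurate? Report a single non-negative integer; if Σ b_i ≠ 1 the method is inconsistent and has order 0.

b = (11/21, 8/7, -2/3)
c = (0, 13/5, 61/77)
Ac = (0, 0, 221/35)
Σ b_i: 11/21·1 + 8/7·1 + (-2/3)·1 = 1 ✓
b·c: 8/7·13/5 + (-2/3)·61/77 = 2822/1155 ≠ 1/2 ⇒ order 1.

1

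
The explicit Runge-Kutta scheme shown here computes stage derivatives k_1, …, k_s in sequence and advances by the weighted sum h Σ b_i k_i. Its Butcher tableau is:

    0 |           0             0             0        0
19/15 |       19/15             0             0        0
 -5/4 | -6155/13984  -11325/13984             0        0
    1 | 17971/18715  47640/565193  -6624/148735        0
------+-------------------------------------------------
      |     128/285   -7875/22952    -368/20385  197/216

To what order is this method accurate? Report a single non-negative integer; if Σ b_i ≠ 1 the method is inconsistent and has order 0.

b = (128/285, -7875/22952, -368/20385, 197/216)
c = (0, 19/15, -5/4, 1)
Ac = (0, 0, -755/736, 32/197)
Σ b_i: 128/285·1 + (-7875/22952)·1 + (-368/20385)·1 + 197/216·1 = 1 ✓
b·c: (-7875/22952)·19/15 + (-368/20385)·(-5/4) + 197/216·1 = 1/2 ✓
b·c²: (-7875/22952)·361/225 + (-368/20385)·25/16 + 197/216·1 = 1/3 ✓
b·Ac: (-368/20385)·(-755/736) + 197/216·32/197 = 1/6 ✓
b·c³: (-7875/22952)·6859/3375 + (-368/20385)·(-125/64) + 197/216·1 = 1/4 ✓
b·(c∘Ac): (-368/20385)·3775/2944 + 197/216·32/197 = 1/8 ✓
b·Ac²: (-368/20385)·(-2869/2208) + 197/216·194/2955 = 1/12 ✓
b·A²c: 197/216·9/197 = 1/24 ✓; 4 stages ⇒ order 4.

4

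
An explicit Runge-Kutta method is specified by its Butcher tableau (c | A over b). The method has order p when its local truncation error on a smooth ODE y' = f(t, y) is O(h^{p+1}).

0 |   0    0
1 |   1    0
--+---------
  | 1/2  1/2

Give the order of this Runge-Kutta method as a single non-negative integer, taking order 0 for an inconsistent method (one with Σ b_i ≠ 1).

b = (1/2, 1/2)
c = (0, 1)
Σ b_i: 1/2·1 + 1/2·1 = 1 ✓
b·c: 1/2·1 = 1/2 ✓; 2 stages ⇒ order 2.

2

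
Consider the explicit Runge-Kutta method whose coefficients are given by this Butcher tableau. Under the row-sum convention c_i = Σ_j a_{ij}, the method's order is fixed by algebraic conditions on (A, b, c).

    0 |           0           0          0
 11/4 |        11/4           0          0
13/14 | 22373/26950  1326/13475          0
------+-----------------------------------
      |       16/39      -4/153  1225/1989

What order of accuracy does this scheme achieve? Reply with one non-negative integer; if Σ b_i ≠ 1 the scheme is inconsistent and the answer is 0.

b = (16/39, -4/153, 1225/1989)
c = (0, 11/4, 13/14)
Ac = (0, 0, 663/2450)
Σ b_i: 16/39·1 + (-4/153)·1 + 1225/1989·1 = 1 ✓
b·c: (-4/153)·11/4 + 1225/1989·13/14 = 1/2 ✓
b·c²: (-4/153)·121/16 + 1225/1989·169/196 = 1/3 ✓
b·Ac: 1225/1989·663/2450 = 1/6 ✓; 3 stages ⇒ order 3.

3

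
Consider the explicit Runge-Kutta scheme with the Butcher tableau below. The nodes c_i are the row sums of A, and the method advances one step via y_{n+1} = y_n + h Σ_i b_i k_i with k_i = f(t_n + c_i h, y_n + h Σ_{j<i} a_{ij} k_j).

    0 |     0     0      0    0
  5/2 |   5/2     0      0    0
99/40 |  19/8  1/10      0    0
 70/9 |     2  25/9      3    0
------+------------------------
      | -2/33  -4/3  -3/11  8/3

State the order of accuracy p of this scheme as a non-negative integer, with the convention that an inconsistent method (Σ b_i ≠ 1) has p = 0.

1

b = (-2/33, -4/3, -3/11, 8/3)
c = (0, 5/2, 99/40, 70/9)
Ac = (0, 0, 1/4, 5173/360)
Σ b_i: (-2/33)·1 + (-4/3)·1 + (-3/11)·1 + 8/3·1 = 1 ✓
b·c: (-4/3)·5/2 + (-3/11)·99/40 + 8/3·70/9 = 18071/1080 ≠ 1/2 ⇒ order 1.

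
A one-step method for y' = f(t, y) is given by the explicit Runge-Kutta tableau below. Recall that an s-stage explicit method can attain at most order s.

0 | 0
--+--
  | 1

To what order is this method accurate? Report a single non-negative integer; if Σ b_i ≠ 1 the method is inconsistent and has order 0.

b = (1)
c = (0)
Σ b_i: 1·1 = 1 ✓; 1 stage ⇒ order 1.

1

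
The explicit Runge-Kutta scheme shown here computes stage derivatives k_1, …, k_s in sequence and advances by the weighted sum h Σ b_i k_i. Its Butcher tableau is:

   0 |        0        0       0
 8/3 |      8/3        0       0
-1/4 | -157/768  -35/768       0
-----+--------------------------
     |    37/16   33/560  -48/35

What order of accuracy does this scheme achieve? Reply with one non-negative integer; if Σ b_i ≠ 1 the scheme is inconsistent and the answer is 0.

b = (37/16, 33/560, -48/35)
c = (0, 8/3, -1/4)
Ac = (0, 0, -35/288)
Σ b_i: 37/16·1 + 33/560·1 + (-48/35)·1 = 1 ✓
b·c: 33/560·8/3 + (-48/35)·(-1/4) = 1/2 ✓
b·c²: 33/560·64/9 + (-48/35)·1/16 = 1/3 ✓
b·Ac: (-48/35)·(-35/288) = 1/6 ✓; 3 stages ⇒ order 3.

3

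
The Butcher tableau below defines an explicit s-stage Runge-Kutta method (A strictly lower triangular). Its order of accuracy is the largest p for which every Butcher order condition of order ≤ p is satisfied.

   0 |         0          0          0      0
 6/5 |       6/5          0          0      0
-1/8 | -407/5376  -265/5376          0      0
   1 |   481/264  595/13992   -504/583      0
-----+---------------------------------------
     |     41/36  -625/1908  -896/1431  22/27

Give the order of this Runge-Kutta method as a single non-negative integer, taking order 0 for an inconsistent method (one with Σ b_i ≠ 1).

b = (41/36, -625/1908, -896/1431, 22/27)
c = (0, 6/5, -1/8, 1)
Ac = (0, 0, -53/896, 7/44)
Σ b_i: 41/36·1 + (-625/1908)·1 + (-896/1431)·1 + 22/27·1 = 1 ✓
b·c: (-625/1908)·6/5 + (-896/1431)·(-1/8) + 22/27·1 = 1/2 ✓
b·c²: (-625/1908)·36/25 + (-896/1431)·1/64 + 22/27·1 = 1/3 ✓
b·Ac: (-896/1431)·(-53/896) + 22/27·7/44 = 1/6 ✓
b·c³: (-625/1908)·216/125 + (-896/1431)·(-1/512) + 22/27·1 = 1/4 ✓
b·(c∘Ac): (-896/1431)·53/7168 + 22/27·7/44 = 1/8 ✓
b·Ac²: (-896/1431)·(-159/2240) + 22/27·21/440 = 1/12 ✓
b·A²c: 22/27·9/176 = 1/24 ✓; 4 stages ⇒ order 4.

4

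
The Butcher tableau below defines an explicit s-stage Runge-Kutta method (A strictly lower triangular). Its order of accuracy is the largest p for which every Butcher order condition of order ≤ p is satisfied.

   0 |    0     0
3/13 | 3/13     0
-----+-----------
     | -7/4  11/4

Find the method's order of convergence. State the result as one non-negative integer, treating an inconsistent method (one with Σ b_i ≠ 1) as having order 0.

b = (-7/4, 11/4)
c = (0, 3/13)
Σ b_i: (-7/4)·1 + 11/4·1 = 1 ✓
b·c: 11/4·3/13 = 33/52 ≠ 1/2 ⇒ order 1.

1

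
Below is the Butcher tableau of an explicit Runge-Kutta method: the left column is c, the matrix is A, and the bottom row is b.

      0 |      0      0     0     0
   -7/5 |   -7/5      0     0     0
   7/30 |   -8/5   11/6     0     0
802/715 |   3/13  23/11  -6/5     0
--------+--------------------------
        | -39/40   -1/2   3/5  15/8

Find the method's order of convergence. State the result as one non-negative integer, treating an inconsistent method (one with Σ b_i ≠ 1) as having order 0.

1

b = (-39/40, -1/2, 3/5, 15/8)
c = (0, -7/5, 7/30, 802/715)
Ac = (0, 0, -77/30, -882/275)
Σ b_i: (-39/40)·1 + (-1/2)·1 + 3/5·1 + 15/8·1 = 1 ✓
b·c: (-1/2)·(-7/5) + 3/5·7/30 + 15/8·802/715 = 42087/14300 ≠ 1/2 ⇒ order 1.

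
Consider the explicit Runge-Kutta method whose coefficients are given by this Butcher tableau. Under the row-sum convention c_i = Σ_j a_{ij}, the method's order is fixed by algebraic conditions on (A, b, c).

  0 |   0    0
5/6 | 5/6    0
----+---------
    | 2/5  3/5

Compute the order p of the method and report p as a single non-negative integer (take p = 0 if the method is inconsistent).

b = (2/5, 3/5)
c = (0, 5/6)
Σ b_i: 2/5·1 + 3/5·1 = 1 ✓
b·c: 3/5·5/6 = 1/2 ✓; 2 stages ⇒ order 2.

2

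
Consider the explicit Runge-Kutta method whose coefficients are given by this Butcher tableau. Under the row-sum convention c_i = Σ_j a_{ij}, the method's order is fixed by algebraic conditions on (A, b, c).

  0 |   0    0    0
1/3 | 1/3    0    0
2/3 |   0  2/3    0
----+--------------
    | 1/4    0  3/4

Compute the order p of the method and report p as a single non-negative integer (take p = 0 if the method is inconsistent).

3

b = (1/4, 0, 3/4)
c = (0, 1/3, 2/3)
Ac = (0, 0, 2/9)
Σ b_i: 1/4·1 + 3/4·1 = 1 ✓
b·c: 3/4·2/3 = 1/2 ✓
b·c²: 3/4·4/9 = 1/3 ✓
b·Ac: 3/4·2/9 = 1/6 ✓; 3 stages ⇒ order 3.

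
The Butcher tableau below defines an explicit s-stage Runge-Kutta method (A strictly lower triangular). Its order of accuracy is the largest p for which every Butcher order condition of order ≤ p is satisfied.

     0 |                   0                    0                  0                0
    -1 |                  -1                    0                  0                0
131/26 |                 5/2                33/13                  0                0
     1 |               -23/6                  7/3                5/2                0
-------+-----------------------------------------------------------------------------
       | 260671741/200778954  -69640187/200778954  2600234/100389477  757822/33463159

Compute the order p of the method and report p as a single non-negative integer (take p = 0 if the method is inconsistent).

b = (260671741/200778954, -69640187/200778954, 2600234/100389477, 757822/33463159)
c = (0, -1, 131/26, 1)
Ac = (0, 0, -33/13, 1601/156)
Σ b_i: 260671741/200778954·1 + (-69640187/200778954)·1 + 2600234/100389477·1 + 757822/33463159·1 = 1 ✓
b·c: (-69640187/200778954)·(-1) + 2600234/100389477·131/26 + 757822/33463159·1 = 1/2 ✓
b·c²: (-69640187/200778954)·1 + 2600234/100389477·17161/676 + 757822/33463159·1 = 1/3 ✓
b·Ac: 2600234/100389477·(-33/13) + 757822/33463159·1601/156 = 1/6 ✓
b·c³: (-69640187/200778954)·(-1) + 2600234/100389477·2248091/17576 + 757822/33463159·1 = 6407809719/1740084268 ≠ 1/4 ⇒ order 3.
b·(c∘Ac): 2600234/100389477·(-4323/338) + 757822/33463159·1601/156 = -19849331/200778954 ≠ 1/8
b·Ac²: 2600234/100389477·33/13 + 757822/33463159·266879/4056 = 8121953101/5220252804 ≠ 1/12
b·A²c: 757822/33463159·(-165/26) = -4809255/33463159 ≠ 1/24

3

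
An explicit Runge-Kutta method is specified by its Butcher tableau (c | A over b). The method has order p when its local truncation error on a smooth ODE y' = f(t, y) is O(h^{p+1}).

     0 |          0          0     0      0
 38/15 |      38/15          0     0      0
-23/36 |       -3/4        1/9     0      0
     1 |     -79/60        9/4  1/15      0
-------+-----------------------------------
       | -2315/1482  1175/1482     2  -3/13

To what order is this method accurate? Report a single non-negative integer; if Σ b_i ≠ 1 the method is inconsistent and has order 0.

b = (-2315/1482, 1175/1482, 2, -3/13)
c = (0, 38/15, -23/36, 1)
Ac = (0, 0, 38/135, 611/108)
Σ b_i: (-2315/1482)·1 + 1175/1482·1 + 2·1 + (-3/13)·1 = 1 ✓
b·c: 1175/1482·38/15 + 2·(-23/36) + (-3/13)·1 = 1/2 ✓
b·c²: 1175/1482·1444/225 + 2·529/1296 + (-3/13)·1 = 47797/8424 ≠ 1/3 ⇒ order 2.
b·Ac: 2·38/135 + (-3/13)·611/108 = -401/540 ≠ 1/6

2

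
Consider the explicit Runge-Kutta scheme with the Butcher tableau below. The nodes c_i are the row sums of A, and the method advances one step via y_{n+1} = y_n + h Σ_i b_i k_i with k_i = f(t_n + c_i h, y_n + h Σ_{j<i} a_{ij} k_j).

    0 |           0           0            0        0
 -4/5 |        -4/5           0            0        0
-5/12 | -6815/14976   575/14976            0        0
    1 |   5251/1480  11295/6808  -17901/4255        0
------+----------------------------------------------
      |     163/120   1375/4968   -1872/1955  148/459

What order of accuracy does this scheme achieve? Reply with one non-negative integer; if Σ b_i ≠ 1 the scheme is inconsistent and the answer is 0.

b = (163/120, 1375/4968, -1872/1955, 148/459)
c = (0, -4/5, -5/12, 1)
Ac = (0, 0, -115/3744, 63/148)
Σ b_i: 163/120·1 + 1375/4968·1 + (-1872/1955)·1 + 148/459·1 = 1 ✓
b·c: 1375/4968·(-4/5) + (-1872/1955)·(-5/12) + 148/459·1 = 1/2 ✓
b·c²: 1375/4968·16/25 + (-1872/1955)·25/144 + 148/459·1 = 1/3 ✓
b·Ac: (-1872/1955)·(-115/3744) + 148/459·63/148 = 1/6 ✓
b·c³: 1375/4968·(-64/125) + (-1872/1955)·(-125/1728) + 148/459·1 = 1/4 ✓
b·(c∘Ac): (-1872/1955)·575/44928 + 148/459·63/148 = 1/8 ✓
b·Ac²: (-1872/1955)·23/936 + 148/459·981/2960 = 1/12 ✓
b·A²c: 148/459·153/1184 = 1/24 ✓; 4 stages ⇒ order 4.

4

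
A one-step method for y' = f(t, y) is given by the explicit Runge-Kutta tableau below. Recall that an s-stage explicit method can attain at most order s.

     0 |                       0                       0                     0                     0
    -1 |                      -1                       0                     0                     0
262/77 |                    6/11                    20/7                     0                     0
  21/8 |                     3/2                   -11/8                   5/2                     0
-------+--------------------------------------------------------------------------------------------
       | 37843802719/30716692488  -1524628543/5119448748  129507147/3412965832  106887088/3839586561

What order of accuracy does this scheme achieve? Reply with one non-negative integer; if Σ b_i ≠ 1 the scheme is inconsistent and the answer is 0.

3

b = (37843802719/30716692488, -1524628543/5119448748, 129507147/3412965832, 106887088/3839586561)
c = (0, -1, 262/77, 21/8)
Ac = (0, 0, -20/7, 6087/616)
Σ b_i: 37843802719/30716692488·1 + (-1524628543/5119448748)·1 + 129507147/3412965832·1 + 106887088/3839586561·1 = 1 ✓
b·c: (-1524628543/5119448748)·(-1) + 129507147/3412965832·262/77 + 106887088/3839586561·21/8 = 1/2 ✓
b·c²: (-1524628543/5119448748)·1 + 129507147/3412965832·68644/5929 + 106887088/3839586561·441/64 = 1/3 ✓
b·Ac: 129507147/3412965832·(-20/7) + 106887088/3839586561·6087/616 = 1/6 ✓
b·c³: (-1524628543/5119448748)·(-1) + 129507147/3412965832·17984728/456533 + 106887088/3839586561·9261/512 = 7241190767593/3153580428768 ≠ 1/4 ⇒ order 3.
b·(c∘Ac): 129507147/3412965832·(-5240/539) + 106887088/3839586561·18261/704 = 602722817/1706482916 ≠ 1/8
b·Ac²: 129507147/3412965832·20/7 + 106887088/3839586561·1307661/47432 = 172637160187/197098776798 ≠ 1/12
b·A²c: 106887088/3839586561·(-50/7) = -763479200/3839586561 ≠ 1/24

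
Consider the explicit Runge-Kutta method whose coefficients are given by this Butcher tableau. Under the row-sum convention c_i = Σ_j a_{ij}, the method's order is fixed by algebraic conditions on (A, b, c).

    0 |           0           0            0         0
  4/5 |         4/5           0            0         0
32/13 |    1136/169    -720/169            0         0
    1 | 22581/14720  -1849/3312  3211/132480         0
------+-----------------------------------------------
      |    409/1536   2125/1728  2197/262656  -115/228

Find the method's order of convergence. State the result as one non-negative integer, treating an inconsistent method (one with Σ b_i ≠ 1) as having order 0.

b = (409/1536, 2125/1728, 2197/262656, -115/228)
c = (0, 4/5, 32/13, 1)
Ac = (0, 0, -576/169, -89/230)
Σ b_i: 409/1536·1 + 2125/1728·1 + 2197/262656·1 + (-115/228)·1 = 1 ✓
b·c: 2125/1728·4/5 + 2197/262656·32/13 + (-115/228)·1 = 1/2 ✓
b·c²: 2125/1728·16/25 + 2197/262656·1024/169 + (-115/228)·1 = 1/3 ✓
b·Ac: 2197/262656·(-576/169) + (-115/228)·(-89/230) = 1/6 ✓
b·c³: 2125/1728·64/125 + 2197/262656·32768/2197 + (-115/228)·1 = 1/4 ✓
b·(c∘Ac): 2197/262656·(-18432/2197) + (-115/228)·(-89/230) = 1/8 ✓
b·Ac²: 2197/262656·(-2304/845) + (-115/228)·(-121/575) = 1/12 ✓
b·A²c: (-115/228)·(-19/230) = 1/24 ✓; 4 stages ⇒ order 4.

4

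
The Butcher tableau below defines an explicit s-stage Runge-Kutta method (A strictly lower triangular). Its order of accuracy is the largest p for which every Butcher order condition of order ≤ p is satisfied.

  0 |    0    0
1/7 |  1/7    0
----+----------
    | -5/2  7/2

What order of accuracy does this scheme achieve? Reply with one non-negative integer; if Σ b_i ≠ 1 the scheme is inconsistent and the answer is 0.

2

b = (-5/2, 7/2)
c = (0, 1/7)
Σ b_i: (-5/2)·1 + 7/2·1 = 1 ✓
b·c: 7/2·1/7 = 1/2 ✓; 2 stages ⇒ order 2.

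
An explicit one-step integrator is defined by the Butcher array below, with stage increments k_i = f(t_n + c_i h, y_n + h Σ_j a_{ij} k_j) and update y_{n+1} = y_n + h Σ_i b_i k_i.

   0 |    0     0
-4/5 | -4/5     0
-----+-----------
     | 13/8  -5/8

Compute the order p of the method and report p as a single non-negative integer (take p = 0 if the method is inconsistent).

b = (13/8, -5/8)
c = (0, -4/5)
Σ b_i: 13/8·1 + (-5/8)·1 = 1 ✓
b·c: (-5/8)·(-4/5) = 1/2 ✓; 2 stages ⇒ order 2.

2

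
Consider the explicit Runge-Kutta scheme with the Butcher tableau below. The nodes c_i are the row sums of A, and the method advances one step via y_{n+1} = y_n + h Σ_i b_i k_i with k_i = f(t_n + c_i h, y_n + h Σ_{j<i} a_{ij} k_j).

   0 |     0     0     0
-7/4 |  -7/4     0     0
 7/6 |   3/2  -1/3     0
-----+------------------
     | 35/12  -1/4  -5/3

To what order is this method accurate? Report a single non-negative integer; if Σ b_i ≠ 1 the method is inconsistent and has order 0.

1

b = (35/12, -1/4, -5/3)
c = (0, -7/4, 7/6)
Ac = (0, 0, 7/12)
Σ b_i: 35/12·1 + (-1/4)·1 + (-5/3)·1 = 1 ✓
b·c: (-1/4)·(-7/4) + (-5/3)·7/6 = -217/144 ≠ 1/2 ⇒ order 1.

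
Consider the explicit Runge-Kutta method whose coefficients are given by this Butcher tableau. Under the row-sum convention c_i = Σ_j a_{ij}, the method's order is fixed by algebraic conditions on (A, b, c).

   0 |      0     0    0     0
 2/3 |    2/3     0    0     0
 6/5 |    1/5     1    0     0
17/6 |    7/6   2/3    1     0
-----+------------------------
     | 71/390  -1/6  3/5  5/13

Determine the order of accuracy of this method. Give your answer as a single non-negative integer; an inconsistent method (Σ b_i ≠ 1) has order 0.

1

b = (71/390, -1/6, 3/5, 5/13)
c = (0, 2/3, 6/5, 17/6)
Ac = (0, 0, 2/3, 74/45)
Σ b_i: 71/390·1 + (-1/6)·1 + 3/5·1 + 5/13·1 = 1 ✓
b·c: (-1/6)·2/3 + 3/5·6/5 + 5/13·17/6 = 9937/5850 ≠ 1/2 ⇒ order 1.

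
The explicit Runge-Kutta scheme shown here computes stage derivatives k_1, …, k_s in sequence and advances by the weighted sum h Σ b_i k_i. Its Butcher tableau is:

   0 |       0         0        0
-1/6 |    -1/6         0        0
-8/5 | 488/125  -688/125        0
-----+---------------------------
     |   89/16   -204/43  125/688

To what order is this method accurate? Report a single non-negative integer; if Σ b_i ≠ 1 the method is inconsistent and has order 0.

b = (89/16, -204/43, 125/688)
c = (0, -1/6, -8/5)
Ac = (0, 0, 344/375)
Σ b_i: 89/16·1 + (-204/43)·1 + 125/688·1 = 1 ✓
b·c: (-204/43)·(-1/6) + 125/688·(-8/5) = 1/2 ✓
b·c²: (-204/43)·1/36 + 125/688·64/25 = 1/3 ✓
b·Ac: 125/688·344/375 = 1/6 ✓; 3 stages ⇒ order 3.

3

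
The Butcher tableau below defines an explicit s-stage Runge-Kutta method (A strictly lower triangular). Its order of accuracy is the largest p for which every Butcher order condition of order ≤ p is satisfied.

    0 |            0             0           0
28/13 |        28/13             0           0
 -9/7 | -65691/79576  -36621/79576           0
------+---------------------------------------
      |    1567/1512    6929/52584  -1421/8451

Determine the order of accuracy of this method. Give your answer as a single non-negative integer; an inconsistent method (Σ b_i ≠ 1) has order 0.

3

b = (1567/1512, 6929/52584, -1421/8451)
c = (0, 28/13, -9/7)
Ac = (0, 0, -2817/2842)
Σ b_i: 1567/1512·1 + 6929/52584·1 + (-1421/8451)·1 = 1 ✓
b·c: 6929/52584·28/13 + (-1421/8451)·(-9/7) = 1/2 ✓
b·c²: 6929/52584·784/169 + (-1421/8451)·81/49 = 1/3 ✓
b·Ac: (-1421/8451)·(-2817/2842) = 1/6 ✓; 3 stages ⇒ order 3.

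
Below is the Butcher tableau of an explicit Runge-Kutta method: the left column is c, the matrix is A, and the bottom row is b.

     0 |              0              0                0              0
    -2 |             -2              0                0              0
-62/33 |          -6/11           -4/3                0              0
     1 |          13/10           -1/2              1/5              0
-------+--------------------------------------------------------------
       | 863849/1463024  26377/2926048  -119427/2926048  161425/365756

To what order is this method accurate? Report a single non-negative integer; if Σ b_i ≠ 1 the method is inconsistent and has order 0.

3

b = (863849/1463024, 26377/2926048, -119427/2926048, 161425/365756)
c = (0, -2, -62/33, 1)
Ac = (0, 0, 8/3, 103/165)
Σ b_i: 863849/1463024·1 + 26377/2926048·1 + (-119427/2926048)·1 + 161425/365756·1 = 1 ✓
b·c: 26377/2926048·(-2) + (-119427/2926048)·(-62/33) + 161425/365756·1 = 1/2 ✓
b·c²: 26377/2926048·4 + (-119427/2926048)·3844/1089 + 161425/365756·1 = 1/3 ✓
b·Ac: (-119427/2926048)·8/3 + 161425/365756·103/165 = 1/6 ✓
b·c³: 26377/2926048·(-8) + (-119427/2926048)·(-238328/35937) + 161425/365756·1 = 23170991/36209844 ≠ 1/4 ⇒ order 3.
b·(c∘Ac): (-119427/2926048)·(-496/99) + 161425/365756·103/165 = 175561/365756 ≠ 1/8
b·Ac²: (-119427/2926048)·(-16/3) + 161425/365756·(-7046/5445) = -3199457/9052461 ≠ 1/12
b·A²c: 161425/365756·8/15 = 64570/274317 ≠ 1/24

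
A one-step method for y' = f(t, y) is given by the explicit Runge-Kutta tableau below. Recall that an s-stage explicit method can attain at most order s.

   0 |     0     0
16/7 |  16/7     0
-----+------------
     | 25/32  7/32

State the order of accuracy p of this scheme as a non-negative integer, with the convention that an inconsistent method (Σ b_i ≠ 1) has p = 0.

b = (25/32, 7/32)
c = (0, 16/7)
Σ b_i: 25/32·1 + 7/32·1 = 1 ✓
b·c: 7/32·16/7 = 1/2 ✓; 2 stages ⇒ order 2.

2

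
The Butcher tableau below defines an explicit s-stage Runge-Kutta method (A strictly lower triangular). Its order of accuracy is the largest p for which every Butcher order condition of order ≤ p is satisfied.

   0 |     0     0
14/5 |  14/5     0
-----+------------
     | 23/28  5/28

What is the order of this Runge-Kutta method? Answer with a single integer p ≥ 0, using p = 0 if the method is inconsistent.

b = (23/28, 5/28)
c = (0, 14/5)
Σ b_i: 23/28·1 + 5/28·1 = 1 ✓
b·c: 5/28·14/5 = 1/2 ✓; 2 stages ⇒ order 2.

2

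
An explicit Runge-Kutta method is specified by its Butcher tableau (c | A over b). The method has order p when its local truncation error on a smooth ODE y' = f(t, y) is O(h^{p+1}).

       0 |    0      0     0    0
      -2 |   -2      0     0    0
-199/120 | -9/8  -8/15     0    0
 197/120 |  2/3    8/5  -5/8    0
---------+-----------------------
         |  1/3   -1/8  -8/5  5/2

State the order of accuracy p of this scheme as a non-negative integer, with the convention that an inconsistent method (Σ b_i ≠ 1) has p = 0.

0

b = (1/3, -1/8, -8/5, 5/2)
c = (0, -2, -199/120, 197/120)
Ac = (0, 0, 16/15, -2077/960)
Σ b_i: 1/3·1 + (-1/8)·1 + (-8/5)·1 + 5/2·1 = 133/120 ≠ 1 ⇒ order 0.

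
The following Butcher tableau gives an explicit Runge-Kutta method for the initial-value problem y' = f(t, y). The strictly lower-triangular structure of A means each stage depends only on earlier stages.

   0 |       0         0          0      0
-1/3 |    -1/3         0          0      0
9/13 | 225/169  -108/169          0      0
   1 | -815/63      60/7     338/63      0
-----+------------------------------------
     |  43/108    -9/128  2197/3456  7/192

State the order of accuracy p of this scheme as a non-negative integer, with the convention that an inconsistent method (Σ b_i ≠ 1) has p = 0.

b = (43/108, -9/128, 2197/3456, 7/192)
c = (0, -1/3, 9/13, 1)
Ac = (0, 0, 36/169, 6/7)
Σ b_i: 43/108·1 + (-9/128)·1 + 2197/3456·1 + 7/192·1 = 1 ✓
b·c: (-9/128)·(-1/3) + 2197/3456·9/13 + 7/192·1 = 1/2 ✓
b·c²: (-9/128)·1/9 + 2197/3456·81/169 + 7/192·1 = 1/3 ✓
b·Ac: 2197/3456·36/169 + 7/192·6/7 = 1/6 ✓
b·c³: (-9/128)·(-1/27) + 2197/3456·729/2197 + 7/192·1 = 1/4 ✓
b·(c∘Ac): 2197/3456·324/2197 + 7/192·6/7 = 1/8 ✓
b·Ac²: 2197/3456·(-12/169) + 7/192·74/21 = 1/12 ✓
b·A²c: 7/192·8/7 = 1/24 ✓; 4 stages ⇒ order 4.

4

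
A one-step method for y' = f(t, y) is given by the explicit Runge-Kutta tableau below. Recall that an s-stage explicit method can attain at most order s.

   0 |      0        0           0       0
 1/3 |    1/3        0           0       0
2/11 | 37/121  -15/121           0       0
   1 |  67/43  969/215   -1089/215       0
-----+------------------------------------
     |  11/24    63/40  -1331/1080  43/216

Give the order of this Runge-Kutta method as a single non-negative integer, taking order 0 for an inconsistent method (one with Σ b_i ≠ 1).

4

b = (11/24, 63/40, -1331/1080, 43/216)
c = (0, 1/3, 2/11, 1)
Ac = (0, 0, -5/121, 25/43)
Σ b_i: 11/24·1 + 63/40·1 + (-1331/1080)·1 + 43/216·1 = 1 ✓
b·c: 63/40·1/3 + (-1331/1080)·2/11 + 43/216·1 = 1/2 ✓
b·c²: 63/40·1/9 + (-1331/1080)·4/121 + 43/216·1 = 1/3 ✓
b·Ac: (-1331/1080)·(-5/121) + 43/216·25/43 = 1/6 ✓
b·c³: 63/40·1/27 + (-1331/1080)·8/1331 + 43/216·1 = 1/4 ✓
b·(c∘Ac): (-1331/1080)·(-10/1331) + 43/216·25/43 = 1/8 ✓
b·Ac²: (-1331/1080)·(-5/363) + 43/216·1/3 = 1/12 ✓
b·A²c: 43/216·9/43 = 1/24 ✓; 4 stages ⇒ order 4.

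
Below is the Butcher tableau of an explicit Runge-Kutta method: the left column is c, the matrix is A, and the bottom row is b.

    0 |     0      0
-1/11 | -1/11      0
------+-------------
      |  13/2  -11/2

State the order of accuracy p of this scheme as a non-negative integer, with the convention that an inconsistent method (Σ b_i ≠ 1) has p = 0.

2

b = (13/2, -11/2)
c = (0, -1/11)
Σ b_i: 13/2·1 + (-11/2)·1 = 1 ✓
b·c: (-11/2)·(-1/11) = 1/2 ✓; 2 stages ⇒ order 2.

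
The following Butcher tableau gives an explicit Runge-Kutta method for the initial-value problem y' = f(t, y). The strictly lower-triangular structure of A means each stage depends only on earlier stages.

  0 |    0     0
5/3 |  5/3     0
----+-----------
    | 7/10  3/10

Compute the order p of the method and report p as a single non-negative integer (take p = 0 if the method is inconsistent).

2

b = (7/10, 3/10)
c = (0, 5/3)
Σ b_i: 7/10·1 + 3/10·1 = 1 ✓
b·c: 3/10·5/3 = 1/2 ✓; 2 stages ⇒ order 2.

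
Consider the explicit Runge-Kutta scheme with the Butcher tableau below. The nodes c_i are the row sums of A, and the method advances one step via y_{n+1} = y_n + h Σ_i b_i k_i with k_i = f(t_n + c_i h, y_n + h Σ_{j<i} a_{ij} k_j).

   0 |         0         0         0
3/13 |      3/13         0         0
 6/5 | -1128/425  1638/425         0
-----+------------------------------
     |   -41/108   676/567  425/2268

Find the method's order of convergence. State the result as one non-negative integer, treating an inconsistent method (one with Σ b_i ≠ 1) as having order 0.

b = (-41/108, 676/567, 425/2268)
c = (0, 3/13, 6/5)
Ac = (0, 0, 378/425)
Σ b_i: (-41/108)·1 + 676/567·1 + 425/2268·1 = 1 ✓
b·c: 676/567·3/13 + 425/2268·6/5 = 1/2 ✓
b·c²: 676/567·9/169 + 425/2268·36/25 = 1/3 ✓
b·Ac: 425/2268·378/425 = 1/6 ✓; 3 stages ⇒ order 3.

3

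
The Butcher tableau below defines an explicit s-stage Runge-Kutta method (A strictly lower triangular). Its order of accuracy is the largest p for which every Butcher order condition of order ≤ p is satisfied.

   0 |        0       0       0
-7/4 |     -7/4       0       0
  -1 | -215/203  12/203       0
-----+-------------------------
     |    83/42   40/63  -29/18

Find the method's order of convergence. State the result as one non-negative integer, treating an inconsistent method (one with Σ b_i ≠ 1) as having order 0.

3

b = (83/42, 40/63, -29/18)
c = (0, -7/4, -1)
Ac = (0, 0, -3/29)
Σ b_i: 83/42·1 + 40/63·1 + (-29/18)·1 = 1 ✓
b·c: 40/63·(-7/4) + (-29/18)·(-1) = 1/2 ✓
b·c²: 40/63·49/16 + (-29/18)·1 = 1/3 ✓
b·Ac: (-29/18)·(-3/29) = 1/6 ✓; 3 stages ⇒ order 3.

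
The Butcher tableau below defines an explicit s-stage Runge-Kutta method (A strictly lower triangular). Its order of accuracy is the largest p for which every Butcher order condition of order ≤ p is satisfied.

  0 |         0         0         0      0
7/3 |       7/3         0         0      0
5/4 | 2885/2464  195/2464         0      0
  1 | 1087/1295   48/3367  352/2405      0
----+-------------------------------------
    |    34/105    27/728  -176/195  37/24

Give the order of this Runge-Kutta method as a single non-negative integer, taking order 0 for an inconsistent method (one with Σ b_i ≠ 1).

4

b = (34/105, 27/728, -176/195, 37/24)
c = (0, 7/3, 5/4, 1)
Ac = (0, 0, 65/352, 8/37)
Σ b_i: 34/105·1 + 27/728·1 + (-176/195)·1 + 37/24·1 = 1 ✓
b·c: 27/728·7/3 + (-176/195)·5/4 + 37/24·1 = 1/2 ✓
b·c²: 27/728·49/9 + (-176/195)·25/16 + 37/24·1 = 1/3 ✓
b·Ac: (-176/195)·65/352 + 37/24·8/37 = 1/6 ✓
b·c³: 27/728·343/27 + (-176/195)·125/64 + 37/24·1 = 1/4 ✓
b·(c∘Ac): (-176/195)·325/1408 + 37/24·8/37 = 1/8 ✓
b·Ac²: (-176/195)·455/1056 + 37/24·34/111 = 1/12 ✓
b·A²c: 37/24·1/37 = 1/24 ✓; 4 stages ⇒ order 4.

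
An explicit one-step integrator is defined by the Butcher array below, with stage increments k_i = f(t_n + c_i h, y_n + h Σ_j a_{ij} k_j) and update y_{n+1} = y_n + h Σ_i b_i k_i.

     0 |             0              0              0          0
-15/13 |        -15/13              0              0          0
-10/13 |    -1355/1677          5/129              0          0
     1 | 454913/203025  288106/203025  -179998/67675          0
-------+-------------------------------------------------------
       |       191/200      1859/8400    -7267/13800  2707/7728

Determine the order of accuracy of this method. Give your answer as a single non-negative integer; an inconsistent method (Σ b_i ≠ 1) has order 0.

b = (191/200, 1859/8400, -7267/13800, 2707/7728)
c = (0, -15/13, -10/13, 1)
Ac = (0, 0, -25/559, 1106/2707)
Σ b_i: 191/200·1 + 1859/8400·1 + (-7267/13800)·1 + 2707/7728·1 = 1 ✓
b·c: 1859/8400·(-15/13) + (-7267/13800)·(-10/13) + 2707/7728·1 = 1/2 ✓
b·c²: 1859/8400·225/169 + (-7267/13800)·100/169 + 2707/7728·1 = 1/3 ✓
b·Ac: (-7267/13800)·(-25/559) + 2707/7728·1106/2707 = 1/6 ✓
b·c³: 1859/8400·(-3375/2197) + (-7267/13800)·(-1000/2197) + 2707/7728·1 = 1/4 ✓
b·(c∘Ac): (-7267/13800)·250/7267 + 2707/7728·1106/2707 = 1/8 ✓
b·Ac²: (-7267/13800)·375/7267 + 2707/7728·854/2707 = 1/12 ✓
b·A²c: 2707/7728·322/2707 = 1/24 ✓; 4 stages ⇒ order 4.

4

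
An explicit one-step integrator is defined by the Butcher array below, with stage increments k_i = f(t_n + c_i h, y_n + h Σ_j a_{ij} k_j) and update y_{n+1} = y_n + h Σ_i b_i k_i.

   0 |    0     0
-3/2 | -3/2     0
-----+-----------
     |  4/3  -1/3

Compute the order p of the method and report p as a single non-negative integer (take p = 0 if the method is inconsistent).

2

b = (4/3, -1/3)
c = (0, -3/2)
Σ b_i: 4/3·1 + (-1/3)·1 = 1 ✓
b·c: (-1/3)·(-3/2) = 1/2 ✓; 2 stages ⇒ order 2.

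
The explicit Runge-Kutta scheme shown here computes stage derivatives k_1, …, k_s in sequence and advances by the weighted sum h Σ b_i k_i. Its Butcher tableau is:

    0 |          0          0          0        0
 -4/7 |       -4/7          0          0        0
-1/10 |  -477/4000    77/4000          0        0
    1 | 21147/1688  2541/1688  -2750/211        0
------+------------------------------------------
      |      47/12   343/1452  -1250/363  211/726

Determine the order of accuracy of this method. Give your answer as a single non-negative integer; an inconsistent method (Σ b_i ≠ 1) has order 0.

4

b = (47/12, 343/1452, -1250/363, 211/726)
c = (0, -4/7, -1/10, 1)
Ac = (0, 0, -11/1000, 187/422)
Σ b_i: 47/12·1 + 343/1452·1 + (-1250/363)·1 + 211/726·1 = 1 ✓
b·c: 343/1452·(-4/7) + (-1250/363)·(-1/10) + 211/726·1 = 1/2 ✓
b·c²: 343/1452·16/49 + (-1250/363)·1/100 + 211/726·1 = 1/3 ✓
b·Ac: (-1250/363)·(-11/1000) + 211/726·187/422 = 1/6 ✓
b·c³: 343/1452·(-64/343) + (-1250/363)·(-1/1000) + 211/726·1 = 1/4 ✓
b·(c∘Ac): (-1250/363)·11/10000 + 211/726·187/422 = 1/8 ✓
b·Ac²: (-1250/363)·11/1750 + 211/726·1067/2954 = 1/12 ✓
b·A²c: 211/726·121/844 = 1/24 ✓; 4 stages ⇒ order 4.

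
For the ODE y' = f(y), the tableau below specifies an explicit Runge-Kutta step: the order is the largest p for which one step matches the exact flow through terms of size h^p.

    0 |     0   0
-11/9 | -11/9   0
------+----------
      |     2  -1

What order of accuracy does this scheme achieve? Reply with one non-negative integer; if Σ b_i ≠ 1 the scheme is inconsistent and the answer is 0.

1

b = (2, -1)
c = (0, -11/9)
Σ b_i: 2·1 + (-1)·1 = 1 ✓
b·c: (-1)·(-11/9) = 11/9 ≠ 1/2 ⇒ order 1.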